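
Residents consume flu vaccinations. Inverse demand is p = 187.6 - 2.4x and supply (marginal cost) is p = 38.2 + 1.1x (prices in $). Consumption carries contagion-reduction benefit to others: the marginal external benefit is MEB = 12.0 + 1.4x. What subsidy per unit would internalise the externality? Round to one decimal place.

subsidy = $119.6 per unit

Social marginal benefit = demand + MEB = 199.6 - x.
Set SMB = MC: 199.6 - x = 38.2 + 1.1x → x* = 76.8571.
The Pigouvian subsidy equals MEB at x*: 12.0 + 1.4×76.8571 = 119.5999.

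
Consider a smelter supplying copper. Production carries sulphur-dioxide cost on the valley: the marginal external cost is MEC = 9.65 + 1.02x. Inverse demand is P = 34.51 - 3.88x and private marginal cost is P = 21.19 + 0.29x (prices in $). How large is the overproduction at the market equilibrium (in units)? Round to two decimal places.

2.49 units

Market equilibrium (private): 21.19 + 0.29x = 34.51 - 3.88x → x_m = 3.1942.
Social marginal cost = private MC + MEC = 30.84 + 1.31x.
Set SMC = demand: 30.84 + 1.31x = 34.51 - 3.88x → x* = 0.7071.
Gap = |3.1942 − 0.7071| = 2.4871.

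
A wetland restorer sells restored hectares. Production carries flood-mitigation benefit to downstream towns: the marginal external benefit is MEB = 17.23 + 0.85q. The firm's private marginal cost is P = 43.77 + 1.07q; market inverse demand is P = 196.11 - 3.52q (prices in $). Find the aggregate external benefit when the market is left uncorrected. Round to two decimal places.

Market equilibrium (private): 43.77 + 1.07q = 196.11 - 3.52q → q_m = 33.1895.
Total external benefit = ∫₀^{q_m} (17.23 + 0.85q) dq = 17.23×33.1895 + ½×0.85×33.1895² = 1040.0108.

$1040.01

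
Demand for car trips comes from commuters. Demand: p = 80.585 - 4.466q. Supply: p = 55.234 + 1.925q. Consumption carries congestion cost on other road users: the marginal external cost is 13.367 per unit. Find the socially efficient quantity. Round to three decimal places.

Social marginal benefit = demand − MEC = 67.218 - 4.466q.
Set SMB = MC: 67.218 - 4.466q = 55.234 + 1.925q → q* = 1.8751.

q* = 1.875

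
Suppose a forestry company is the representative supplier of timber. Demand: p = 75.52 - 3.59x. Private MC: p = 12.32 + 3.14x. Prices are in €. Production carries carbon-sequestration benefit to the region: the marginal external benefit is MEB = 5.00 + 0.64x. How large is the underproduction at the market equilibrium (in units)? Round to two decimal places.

1.81 units

Market equilibrium (private): 12.32 + 3.14x = 75.52 - 3.59x → x_m = 9.3908.
Social marginal cost = private MC − MEB = 7.32 + 2.50x.
Set SMC = demand: 7.32 + 2.50x = 75.52 - 3.59x → x* = 11.1987.
Gap = |9.3908 − 11.1987| = 1.8079.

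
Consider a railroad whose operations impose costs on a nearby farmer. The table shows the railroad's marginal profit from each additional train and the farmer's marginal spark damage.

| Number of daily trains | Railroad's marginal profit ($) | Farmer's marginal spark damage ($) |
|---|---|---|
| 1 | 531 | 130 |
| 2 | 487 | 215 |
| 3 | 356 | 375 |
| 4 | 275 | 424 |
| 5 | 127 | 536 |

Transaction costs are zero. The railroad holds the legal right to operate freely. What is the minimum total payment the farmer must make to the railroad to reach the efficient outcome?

Left alone the railroad would choose level 5 (marginal profit stays positive).
Efficient level: k* = 2 (marginal profit ≥ marginal spark damage through 2).
The farmer must at least cover the railroad's forgone profit from cutting 5→2: 356 + 275 + 127 = 758.

$758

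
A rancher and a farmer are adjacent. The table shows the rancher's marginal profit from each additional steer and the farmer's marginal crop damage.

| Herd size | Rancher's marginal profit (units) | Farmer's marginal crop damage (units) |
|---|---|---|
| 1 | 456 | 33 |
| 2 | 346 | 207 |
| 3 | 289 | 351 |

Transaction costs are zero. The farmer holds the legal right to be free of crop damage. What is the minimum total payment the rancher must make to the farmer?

240

Efficient level: marginal profit ≥ marginal crop damage through level 2, so k* = 2.
With the farmer holding the right, the rancher must at least compensate total damage at k*: 33 + 207 = 240.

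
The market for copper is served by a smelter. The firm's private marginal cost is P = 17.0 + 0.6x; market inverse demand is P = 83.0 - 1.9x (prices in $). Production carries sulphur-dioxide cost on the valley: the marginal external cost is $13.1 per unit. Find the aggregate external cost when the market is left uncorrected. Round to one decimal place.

$345.8

Market equilibrium (private): 17.0 + 0.6x = 83.0 - 1.9x → x_m = 26.4000.
Total external cost = MEC × x_m = 13.1 × 26.4000 = 345.8400.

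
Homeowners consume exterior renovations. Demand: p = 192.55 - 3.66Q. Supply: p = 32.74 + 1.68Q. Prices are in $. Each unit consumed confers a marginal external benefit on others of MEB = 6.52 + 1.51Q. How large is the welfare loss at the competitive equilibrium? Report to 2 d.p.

DWL = $349.07

Market equilibrium (private): 32.74 + 1.68Q = 192.55 - 3.66Q → Q_m = 29.9270.
Social marginal benefit = demand + MEB = 199.07 - 2.15Q.
Set SMB = MC: 199.07 - 2.15Q = 32.74 + 1.68Q → Q* = 43.4282.
Height of the DWL triangle at Q_m is SMB(Q_m) − MC(Q_m) = MEB(Q_m) = 51.7097.
DWL = ½ × 13.5012 × 51.7097 = 349.0715.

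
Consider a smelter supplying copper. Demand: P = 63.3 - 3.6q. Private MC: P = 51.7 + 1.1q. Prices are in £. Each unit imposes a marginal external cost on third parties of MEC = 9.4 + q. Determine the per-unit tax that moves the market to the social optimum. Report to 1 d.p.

Social marginal cost = private MC + MEC = 61.1 + 2.1q.
Set SMC = demand: 61.1 + 2.1q = 63.3 - 3.6q → q* = 0.3860.
The Pigouvian tax equals MEC at q*: 9.4 + 1.0×0.3860 = 9.7860.

tax = £9.8 per unit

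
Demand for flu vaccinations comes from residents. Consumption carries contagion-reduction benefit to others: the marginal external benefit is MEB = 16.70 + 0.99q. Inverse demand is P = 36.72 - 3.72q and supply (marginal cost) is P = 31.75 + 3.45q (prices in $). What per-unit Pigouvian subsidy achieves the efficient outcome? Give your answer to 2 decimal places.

Social marginal benefit = demand + MEB = 53.42 - 2.73q.
Set SMB = MC: 53.42 - 2.73q = 31.75 + 3.45q → q* = 3.5065.
The Pigouvian subsidy equals MEB at q*: 16.70 + 0.99×3.5065 = 20.1714.

subsidy = $20.17 per unit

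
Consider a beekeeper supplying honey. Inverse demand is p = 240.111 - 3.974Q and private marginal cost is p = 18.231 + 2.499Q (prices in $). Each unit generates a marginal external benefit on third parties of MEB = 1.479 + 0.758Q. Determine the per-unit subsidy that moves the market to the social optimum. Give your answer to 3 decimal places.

subsidy = $31.104 per unit

Social marginal cost = private MC − MEB = 16.752 + 1.741Q.
Set SMC = demand: 16.752 + 1.741Q = 240.111 - 3.974Q → Q* = 39.0829.
The Pigouvian subsidy equals MEB at Q*: 1.479 + 0.758×39.0829 = 31.1038.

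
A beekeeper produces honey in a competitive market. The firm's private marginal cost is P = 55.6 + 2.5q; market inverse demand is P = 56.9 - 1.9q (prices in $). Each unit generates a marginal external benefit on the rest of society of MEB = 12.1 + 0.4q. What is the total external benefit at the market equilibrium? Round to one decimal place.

$3.6

Market equilibrium (private): 55.6 + 2.5q = 56.9 - 1.9q → q_m = 0.2955.
Total external benefit = ∫₀^{q_m} (12.1 + 0.4q) dq = 12.1×0.2955 + ½×0.4×0.2955² = 3.5930.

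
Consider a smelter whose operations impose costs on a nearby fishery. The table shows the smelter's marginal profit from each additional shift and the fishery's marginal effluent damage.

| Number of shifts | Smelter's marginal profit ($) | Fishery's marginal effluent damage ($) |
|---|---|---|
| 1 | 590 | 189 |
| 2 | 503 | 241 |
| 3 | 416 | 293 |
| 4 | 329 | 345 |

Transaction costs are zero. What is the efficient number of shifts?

3

Bargaining reaches the level where marginal profit last exceeds marginal effluent damage.
That holds through level 3 (416 ≥ 293) but not at 4 (329 < 345).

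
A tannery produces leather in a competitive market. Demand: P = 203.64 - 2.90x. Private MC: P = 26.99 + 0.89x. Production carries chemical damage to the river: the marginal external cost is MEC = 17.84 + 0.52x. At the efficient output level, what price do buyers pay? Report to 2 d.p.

P = 96.78

Social marginal cost = private MC + MEC = 44.83 + 1.41x.
Set SMC = demand: 44.83 + 1.41x = 203.64 - 2.90x → x* = 36.8469.
Consumer price on the demand curve at x*: 203.64 − 2.90×36.8469 = 96.7840.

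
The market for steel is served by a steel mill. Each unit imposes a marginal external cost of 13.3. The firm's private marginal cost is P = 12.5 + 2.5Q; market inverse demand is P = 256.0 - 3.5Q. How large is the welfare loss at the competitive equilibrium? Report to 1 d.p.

DWL = 14.7

Market equilibrium (private): 12.5 + 2.5Q = 256.0 - 3.5Q → Q_m = 40.5833.
Social marginal cost = private MC + MEC = 25.8 + 2.5Q.
Set SMC = demand: 25.8 + 2.5Q = 256.0 - 3.5Q → Q* = 38.3667.
Between Q* and Q_m the wedge SMC − demand runs linearly from 0 to MEC(Q_m), so the loss is a triangle.
DWL = ½ × 2.2166 × 13.3000 = 14.7404.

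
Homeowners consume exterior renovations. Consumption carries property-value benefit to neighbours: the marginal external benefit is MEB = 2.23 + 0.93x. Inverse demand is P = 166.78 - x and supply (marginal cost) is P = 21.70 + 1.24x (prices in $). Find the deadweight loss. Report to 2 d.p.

DWL = $1489.22

Market equilibrium (private): 21.70 + 1.24x = 166.78 - x → x_m = 64.7679.
Social marginal benefit = demand + MEB = 169.01 - 0.07x.
Set SMB = MC: 169.01 - 0.07x = 21.70 + 1.24x → x* = 112.4504.
Between x* and x_m the wedge SMB − MC runs linearly from 0 to MEB(x_m), so the loss is a triangle.
DWL = ½ × 47.6825 × 62.4641 = 1489.2222.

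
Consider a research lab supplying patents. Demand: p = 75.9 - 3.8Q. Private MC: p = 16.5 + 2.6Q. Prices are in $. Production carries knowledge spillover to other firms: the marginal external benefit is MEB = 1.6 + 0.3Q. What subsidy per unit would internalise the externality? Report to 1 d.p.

Social marginal cost = private MC − MEB = 14.9 + 2.3Q.
Set SMC = demand: 14.9 + 2.3Q = 75.9 - 3.8Q → Q* = 10.0000.
The Pigouvian subsidy equals MEB at Q*: 1.6 + 0.3×10.0000 = 4.6000.

subsidy = $4.6 per unit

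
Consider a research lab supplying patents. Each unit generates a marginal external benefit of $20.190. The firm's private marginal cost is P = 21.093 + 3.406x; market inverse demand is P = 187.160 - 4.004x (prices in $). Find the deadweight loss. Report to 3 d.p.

DWL = $27.506

Market equilibrium (private): 21.093 + 3.406x = 187.160 - 4.004x → x_m = 22.4112.
Social marginal cost = private MC − MEB = 0.903 + 3.406x.
Set SMC = demand: 0.903 + 3.406x = 187.160 - 4.004x → x* = 25.1359.
The welfare-loss triangle has base |x_m − x*| and height MEB(x_m) (the vertical gap between SMC and demand is zero at x* and MEB at x_m).
DWL = ½ × 2.7247 × 20.1900 = 27.5058.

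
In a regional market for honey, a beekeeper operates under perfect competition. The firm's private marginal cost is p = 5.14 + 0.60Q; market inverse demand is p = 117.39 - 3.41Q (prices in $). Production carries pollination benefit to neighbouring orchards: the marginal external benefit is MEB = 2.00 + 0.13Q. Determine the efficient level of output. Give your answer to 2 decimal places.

Social marginal cost = private MC − MEB = 3.14 + 0.47Q.
Set SMC = demand: 3.14 + 0.47Q = 117.39 - 3.41Q → Q* = 29.4459.

Q* = 29.45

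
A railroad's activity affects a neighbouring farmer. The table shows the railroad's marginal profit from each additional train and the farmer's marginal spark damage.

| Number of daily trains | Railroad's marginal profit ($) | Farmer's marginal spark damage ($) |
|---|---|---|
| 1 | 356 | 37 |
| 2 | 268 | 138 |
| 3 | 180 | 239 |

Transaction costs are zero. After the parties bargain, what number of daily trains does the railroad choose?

2

Bargaining reaches the level where marginal profit last exceeds marginal spark damage.
That holds through level 2 (268 ≥ 138) but not at 3 (180 < 239).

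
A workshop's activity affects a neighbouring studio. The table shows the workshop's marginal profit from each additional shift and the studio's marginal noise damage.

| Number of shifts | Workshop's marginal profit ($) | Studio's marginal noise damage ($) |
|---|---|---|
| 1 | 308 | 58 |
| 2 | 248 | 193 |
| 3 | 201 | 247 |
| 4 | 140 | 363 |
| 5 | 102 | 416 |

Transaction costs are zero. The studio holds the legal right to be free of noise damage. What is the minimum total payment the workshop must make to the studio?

Efficient level: marginal profit ≥ marginal noise damage through level 2, so k* = 2.
With the studio holding the right, the workshop must at least compensate total damage at k*: 58 + 193 = 251.

$251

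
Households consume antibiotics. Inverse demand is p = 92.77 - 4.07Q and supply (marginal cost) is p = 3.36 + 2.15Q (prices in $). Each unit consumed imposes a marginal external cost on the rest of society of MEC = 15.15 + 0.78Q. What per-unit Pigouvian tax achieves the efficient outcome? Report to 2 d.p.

tax = $23.42 per unit

Social marginal benefit = demand − MEC = 77.62 - 4.85Q.
Set SMB = MC: 77.62 - 4.85Q = 3.36 + 2.15Q → Q* = 10.6086.
The Pigouvian tax equals MEC at Q*: 15.15 + 0.78×10.6086 = 23.4247.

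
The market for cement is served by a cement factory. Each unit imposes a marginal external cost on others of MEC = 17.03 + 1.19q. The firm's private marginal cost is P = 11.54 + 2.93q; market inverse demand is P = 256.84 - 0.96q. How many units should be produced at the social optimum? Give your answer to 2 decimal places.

Social marginal cost = private MC + MEC = 28.57 + 4.12q.
Set SMC = demand: 28.57 + 4.12q = 256.84 - 0.96q → q* = 44.9350.

q* = 44.94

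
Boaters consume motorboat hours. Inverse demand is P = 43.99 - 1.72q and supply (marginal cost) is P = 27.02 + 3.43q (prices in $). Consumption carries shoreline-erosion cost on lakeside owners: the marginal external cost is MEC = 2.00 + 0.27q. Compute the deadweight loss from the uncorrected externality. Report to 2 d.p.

Market equilibrium (private): 27.02 + 3.43q = 43.99 - 1.72q → q_m = 3.2951.
Social marginal benefit = demand − MEC = 41.99 - 1.99q.
Set SMB = MC: 41.99 - 1.99q = 27.02 + 3.43q → q* = 2.7620.
Between q* and q_m the wedge MC − SMB runs linearly from 0 to MEC(q_m), so the loss is a triangle.
DWL = ½ × 0.5331 × 2.8897 = 0.7702.

DWL = $0.77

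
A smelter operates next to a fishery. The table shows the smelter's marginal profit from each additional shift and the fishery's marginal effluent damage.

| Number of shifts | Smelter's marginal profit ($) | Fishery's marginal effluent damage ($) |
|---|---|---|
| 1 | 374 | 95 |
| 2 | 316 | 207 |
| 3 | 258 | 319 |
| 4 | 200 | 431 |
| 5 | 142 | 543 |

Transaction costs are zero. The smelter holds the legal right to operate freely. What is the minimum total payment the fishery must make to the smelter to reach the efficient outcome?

Left alone the smelter would choose level 5 (marginal profit stays positive).
Efficient level: k* = 2 (marginal profit ≥ marginal effluent damage through 2).
The fishery must at least cover the smelter's forgone profit from cutting 5→2: 258 + 200 + 142 = 600.

$600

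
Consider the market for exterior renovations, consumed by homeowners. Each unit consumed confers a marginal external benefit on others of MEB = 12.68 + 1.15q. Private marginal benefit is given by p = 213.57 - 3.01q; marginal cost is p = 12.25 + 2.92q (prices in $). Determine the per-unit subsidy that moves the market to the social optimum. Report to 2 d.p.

Social marginal benefit = demand + MEB = 226.25 - 1.86q.
Set SMB = MC: 226.25 - 1.86q = 12.25 + 2.92q → q* = 44.7699.
The Pigouvian subsidy equals MEB at q*: 12.68 + 1.15×44.7699 = 64.1654.

subsidy = $64.17 per unit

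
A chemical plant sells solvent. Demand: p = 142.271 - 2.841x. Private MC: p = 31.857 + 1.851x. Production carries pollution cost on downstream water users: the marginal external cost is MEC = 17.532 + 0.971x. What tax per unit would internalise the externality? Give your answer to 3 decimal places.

Social marginal cost = private MC + MEC = 49.389 + 2.822x.
Set SMC = demand: 49.389 + 2.822x = 142.271 - 2.841x → x* = 16.4016.
The Pigouvian tax equals MEC at x*: 17.532 + 0.971×16.4016 = 33.4580.

tax = 33.458 per unit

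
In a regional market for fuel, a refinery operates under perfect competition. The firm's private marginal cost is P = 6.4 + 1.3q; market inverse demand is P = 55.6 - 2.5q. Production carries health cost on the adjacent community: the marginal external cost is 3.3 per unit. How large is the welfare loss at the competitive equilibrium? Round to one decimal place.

DWL = 1.4

Market equilibrium (private): 6.4 + 1.3q = 55.6 - 2.5q → q_m = 12.9474.
Social marginal cost = private MC + MEC = 9.7 + 1.3q.
Set SMC = demand: 9.7 + 1.3q = 55.6 - 2.5q → q* = 12.0789.
The loss is the area between SMC and demand from q* to q_m; with linear curves that's a triangle of height MEC(q_m).
DWL = ½ × 0.8685 × 3.3000 = 1.4330.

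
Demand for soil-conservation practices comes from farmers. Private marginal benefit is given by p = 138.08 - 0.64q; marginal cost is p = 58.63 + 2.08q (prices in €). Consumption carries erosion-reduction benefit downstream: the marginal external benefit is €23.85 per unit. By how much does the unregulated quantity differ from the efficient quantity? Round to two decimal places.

Market equilibrium (private): 58.63 + 2.08q = 138.08 - 0.64q → q_m = 29.2096.
Social marginal benefit = demand + MEB = 161.93 - 0.64q.
Set SMB = MC: 161.93 - 0.64q = 58.63 + 2.08q → q* = 37.9779.
Gap = |29.2096 − 37.9779| = 8.7683.

8.77 units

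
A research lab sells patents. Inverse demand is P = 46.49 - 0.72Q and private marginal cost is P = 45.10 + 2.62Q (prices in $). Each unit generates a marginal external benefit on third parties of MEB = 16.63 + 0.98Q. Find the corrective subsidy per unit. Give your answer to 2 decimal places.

subsidy = $24.11 per unit

Social marginal cost = private MC − MEB = 28.47 + 1.64Q.
Set SMC = demand: 28.47 + 1.64Q = 46.49 - 0.72Q → Q* = 7.6356.
The Pigouvian subsidy equals MEB at Q*: 16.63 + 0.98×7.6356 = 24.1129.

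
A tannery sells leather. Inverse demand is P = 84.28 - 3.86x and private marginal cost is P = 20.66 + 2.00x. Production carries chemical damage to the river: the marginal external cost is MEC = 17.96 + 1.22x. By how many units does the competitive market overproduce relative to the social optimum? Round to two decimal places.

Market equilibrium (private): 20.66 + 2.00x = 84.28 - 3.86x → x_m = 10.8567.
Social marginal cost = private MC + MEC = 38.62 + 3.22x.
Set SMC = demand: 38.62 + 3.22x = 84.28 - 3.86x → x* = 6.4492.
Gap = |10.8567 − 6.4492| = 4.4075.

4.41 units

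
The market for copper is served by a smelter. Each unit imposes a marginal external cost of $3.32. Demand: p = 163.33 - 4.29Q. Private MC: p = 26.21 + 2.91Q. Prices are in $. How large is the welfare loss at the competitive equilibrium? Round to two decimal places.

DWL = $0.77

Market equilibrium (private): 26.21 + 2.91Q = 163.33 - 4.29Q → Q_m = 19.0444.
Social marginal cost = private MC + MEC = 29.53 + 2.91Q.
Set SMC = demand: 29.53 + 2.91Q = 163.33 - 4.29Q → Q* = 18.5833.
Height of the DWL triangle at Q_m is SMC(Q_m) − demand(Q_m) = MEC(Q_m) = 3.3200.
DWL = ½ × 0.4611 × 3.3200 = 0.7654.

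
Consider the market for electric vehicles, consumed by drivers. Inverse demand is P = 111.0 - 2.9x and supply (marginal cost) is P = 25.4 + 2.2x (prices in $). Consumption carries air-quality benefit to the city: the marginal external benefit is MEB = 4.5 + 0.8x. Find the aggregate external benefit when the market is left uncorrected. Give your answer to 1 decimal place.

Market equilibrium (private): 25.4 + 2.2x = 111.0 - 2.9x → x_m = 16.7843.
Total external benefit = ∫₀^{x_m} (4.5 + 0.8x) dx = 4.5×16.7843 + ½×0.8×16.7843² = 188.2144.

$188.2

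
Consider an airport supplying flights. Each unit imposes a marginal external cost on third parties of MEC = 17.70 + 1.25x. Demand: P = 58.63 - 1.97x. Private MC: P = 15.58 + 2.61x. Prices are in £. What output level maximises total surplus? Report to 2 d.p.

Social marginal cost = private MC + MEC = 33.28 + 3.86x.
Set SMC = demand: 33.28 + 3.86x = 58.63 - 1.97x → x* = 4.3482.

x* = 4.35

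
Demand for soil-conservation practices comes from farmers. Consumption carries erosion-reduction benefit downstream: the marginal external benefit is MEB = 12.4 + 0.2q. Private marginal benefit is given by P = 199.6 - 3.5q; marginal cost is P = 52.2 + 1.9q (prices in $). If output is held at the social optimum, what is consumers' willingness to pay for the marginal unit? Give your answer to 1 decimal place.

Social marginal benefit = demand + MEB = 212.0 - 3.3q.
Set SMB = MC: 212.0 - 3.3q = 52.2 + 1.9q → q* = 30.7308.
Consumer price on the demand curve at q*: 199.6 − 3.5×30.7308 = 92.0422.

P = $92.0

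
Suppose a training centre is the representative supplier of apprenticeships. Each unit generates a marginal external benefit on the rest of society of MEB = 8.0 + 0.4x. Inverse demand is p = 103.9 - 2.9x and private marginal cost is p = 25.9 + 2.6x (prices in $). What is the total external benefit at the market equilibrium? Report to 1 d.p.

$153.7

Market equilibrium (private): 25.9 + 2.6x = 103.9 - 2.9x → x_m = 14.1818.
Total external benefit = ∫₀^{x_m} (8.0 + 0.4x) dx = 8.0×14.1818 + ½×0.4×14.1818² = 153.6791.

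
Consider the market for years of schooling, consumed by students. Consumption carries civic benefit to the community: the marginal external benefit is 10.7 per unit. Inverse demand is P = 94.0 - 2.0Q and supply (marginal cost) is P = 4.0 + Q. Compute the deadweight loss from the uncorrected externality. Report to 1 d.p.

Market equilibrium (private): 4.0 + Q = 94.0 - 2.0Q → Q_m = 30.0000.
Social marginal benefit = demand + MEB = 104.7 - 2.0Q.
Set SMB = MC: 104.7 - 2.0Q = 4.0 + Q → Q* = 33.5667.
Between Q* and Q_m the wedge SMB − MC runs linearly from 0 to MEB(Q_m), so the loss is a triangle.
DWL = ½ × 3.5667 × 10.7000 = 19.0818.

DWL = 19.1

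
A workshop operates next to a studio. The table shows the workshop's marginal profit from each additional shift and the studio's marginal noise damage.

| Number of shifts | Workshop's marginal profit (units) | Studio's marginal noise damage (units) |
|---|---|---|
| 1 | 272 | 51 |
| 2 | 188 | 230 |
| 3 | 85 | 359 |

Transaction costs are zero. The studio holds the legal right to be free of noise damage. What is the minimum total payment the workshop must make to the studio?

Efficient level: marginal profit ≥ marginal noise damage through level 1, so k* = 1.
With the studio holding the right, the workshop must at least compensate total damage at k*: 51 = 51.

51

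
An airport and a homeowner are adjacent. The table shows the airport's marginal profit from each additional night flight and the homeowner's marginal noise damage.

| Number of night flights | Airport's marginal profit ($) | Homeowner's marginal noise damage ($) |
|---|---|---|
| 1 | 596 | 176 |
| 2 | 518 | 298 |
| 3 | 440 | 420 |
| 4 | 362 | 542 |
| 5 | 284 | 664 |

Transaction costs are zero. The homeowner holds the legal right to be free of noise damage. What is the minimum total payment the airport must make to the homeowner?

$894

Efficient level: marginal profit ≥ marginal noise damage through level 3, so k* = 3.
With the homeowner holding the right, the airport must at least compensate total damage at k*: 176 + 298 + 420 = 894.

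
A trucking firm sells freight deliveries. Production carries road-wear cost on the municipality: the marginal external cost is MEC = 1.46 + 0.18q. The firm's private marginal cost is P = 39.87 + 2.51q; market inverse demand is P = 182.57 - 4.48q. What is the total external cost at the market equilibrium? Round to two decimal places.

67.31

Market equilibrium (private): 39.87 + 2.51q = 182.57 - 4.48q → q_m = 20.4149.
Total external cost = ∫₀^{q_m} (1.46 + 0.18q) dq = 1.46×20.4149 + ½×0.18×20.4149² = 67.3149.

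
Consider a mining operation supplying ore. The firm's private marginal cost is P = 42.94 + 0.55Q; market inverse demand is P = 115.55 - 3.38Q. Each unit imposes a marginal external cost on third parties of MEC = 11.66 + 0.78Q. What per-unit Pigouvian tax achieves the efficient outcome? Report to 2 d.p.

Social marginal cost = private MC + MEC = 54.60 + 1.33Q.
Set SMC = demand: 54.60 + 1.33Q = 115.55 - 3.38Q → Q* = 12.9406.
The Pigouvian tax equals MEC at Q*: 11.66 + 0.78×12.9406 = 21.7537.

tax = 21.75 per unit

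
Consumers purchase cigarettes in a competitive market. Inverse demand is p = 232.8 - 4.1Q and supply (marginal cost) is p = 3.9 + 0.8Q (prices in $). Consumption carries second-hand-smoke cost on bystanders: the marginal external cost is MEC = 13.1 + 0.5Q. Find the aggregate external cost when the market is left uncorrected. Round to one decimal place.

$1157.5

Market equilibrium (private): 3.9 + 0.8Q = 232.8 - 4.1Q → Q_m = 46.7143.
Total external cost = ∫₀^{Q_m} (13.1 + 0.5Q) dQ = 13.1×46.7143 + ½×0.5×46.7143² = 1157.5138.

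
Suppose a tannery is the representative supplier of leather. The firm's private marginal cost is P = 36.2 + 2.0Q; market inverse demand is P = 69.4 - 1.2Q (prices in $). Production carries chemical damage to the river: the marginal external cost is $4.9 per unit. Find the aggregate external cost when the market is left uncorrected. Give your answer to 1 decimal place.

$50.8

Market equilibrium (private): 36.2 + 2.0Q = 69.4 - 1.2Q → Q_m = 10.3750.
Total external cost = MEC × Q_m = 4.9 × 10.3750 = 50.8375.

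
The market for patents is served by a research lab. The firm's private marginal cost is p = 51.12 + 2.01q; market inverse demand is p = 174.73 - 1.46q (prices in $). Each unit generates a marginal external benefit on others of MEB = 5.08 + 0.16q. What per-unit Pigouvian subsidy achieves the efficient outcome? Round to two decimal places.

Social marginal cost = private MC − MEB = 46.04 + 1.85q.
Set SMC = demand: 46.04 + 1.85q = 174.73 - 1.46q → q* = 38.8792.
The Pigouvian subsidy equals MEB at q*: 5.08 + 0.16×38.8792 = 11.3007.

subsidy = $11.30 per unit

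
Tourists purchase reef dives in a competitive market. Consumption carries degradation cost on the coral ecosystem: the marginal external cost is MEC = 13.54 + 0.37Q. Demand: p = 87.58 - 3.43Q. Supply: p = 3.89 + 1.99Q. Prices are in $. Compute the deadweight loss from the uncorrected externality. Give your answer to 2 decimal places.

DWL = $32.01

Market equilibrium (private): 3.89 + 1.99Q = 87.58 - 3.43Q → Q_m = 15.4410.
Social marginal benefit = demand − MEC = 74.04 - 3.80Q.
Set SMB = MC: 74.04 - 3.80Q = 3.89 + 1.99Q → Q* = 12.1157.
The welfare-loss triangle has base |Q_m − Q*| and height MEC(Q_m) (the vertical gap between SMB and MC is zero at Q* and MEC at Q_m).
DWL = ½ × 3.3253 × 19.2532 = 32.0113.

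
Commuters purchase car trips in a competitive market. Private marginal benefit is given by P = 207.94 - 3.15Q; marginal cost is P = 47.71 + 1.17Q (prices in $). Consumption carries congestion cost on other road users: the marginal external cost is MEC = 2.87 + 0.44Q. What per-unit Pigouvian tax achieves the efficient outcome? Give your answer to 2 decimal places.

tax = $17.42 per unit

Social marginal benefit = demand − MEC = 205.07 - 3.59Q.
Set SMB = MC: 205.07 - 3.59Q = 47.71 + 1.17Q → Q* = 33.0588.
The Pigouvian tax equals MEC at Q*: 2.87 + 0.44×33.0588 = 17.4159.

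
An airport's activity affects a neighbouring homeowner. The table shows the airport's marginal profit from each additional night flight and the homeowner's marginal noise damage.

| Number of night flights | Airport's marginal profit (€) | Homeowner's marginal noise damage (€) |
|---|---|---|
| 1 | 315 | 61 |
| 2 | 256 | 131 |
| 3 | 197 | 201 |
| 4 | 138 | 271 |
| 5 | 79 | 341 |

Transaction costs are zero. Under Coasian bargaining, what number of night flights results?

Bargaining reaches the level where marginal profit last exceeds marginal noise damage.
That holds through level 2 (256 ≥ 131) but not at 3 (197 < 201).

2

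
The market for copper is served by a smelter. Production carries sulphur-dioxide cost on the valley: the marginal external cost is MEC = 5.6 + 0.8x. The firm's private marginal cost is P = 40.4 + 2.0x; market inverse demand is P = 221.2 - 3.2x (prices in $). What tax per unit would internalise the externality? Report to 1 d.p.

Social marginal cost = private MC + MEC = 46.0 + 2.8x.
Set SMC = demand: 46.0 + 2.8x = 221.2 - 3.2x → x* = 29.2000.
The Pigouvian tax equals MEC at x*: 5.6 + 0.8×29.2000 = 28.9600.

tax = $29.0 per unit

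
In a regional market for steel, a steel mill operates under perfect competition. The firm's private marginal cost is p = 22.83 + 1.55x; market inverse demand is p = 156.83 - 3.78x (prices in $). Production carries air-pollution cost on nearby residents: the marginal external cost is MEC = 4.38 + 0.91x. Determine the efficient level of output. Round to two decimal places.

Social marginal cost = private MC + MEC = 27.21 + 2.46x.
Set SMC = demand: 27.21 + 2.46x = 156.83 - 3.78x → x* = 20.7724.

x* = 20.77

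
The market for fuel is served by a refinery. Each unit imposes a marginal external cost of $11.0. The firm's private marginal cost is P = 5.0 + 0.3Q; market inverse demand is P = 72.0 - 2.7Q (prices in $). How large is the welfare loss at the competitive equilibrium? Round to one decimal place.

Market equilibrium (private): 5.0 + 0.3Q = 72.0 - 2.7Q → Q_m = 22.3333.
Social marginal cost = private MC + MEC = 16.0 + 0.3Q.
Set SMC = demand: 16.0 + 0.3Q = 72.0 - 2.7Q → Q* = 18.6667.
The welfare-loss triangle has base |Q_m − Q*| and height MEC(Q_m) (the vertical gap between SMC and demand is zero at Q* and MEC at Q_m).
DWL = ½ × 3.6666 × 11.0000 = 20.1663.

DWL = $20.2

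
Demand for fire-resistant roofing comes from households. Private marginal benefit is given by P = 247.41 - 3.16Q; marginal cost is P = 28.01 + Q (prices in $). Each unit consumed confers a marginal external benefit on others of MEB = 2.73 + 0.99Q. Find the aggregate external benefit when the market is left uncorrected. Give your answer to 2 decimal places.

Market equilibrium (private): 28.01 + Q = 247.41 - 3.16Q → Q_m = 52.7404.
Total external benefit = ∫₀^{Q_m} (2.73 + 0.99Q) dQ = 2.73×52.7404 + ½×0.99×52.7404² = 1520.8484.

$1520.85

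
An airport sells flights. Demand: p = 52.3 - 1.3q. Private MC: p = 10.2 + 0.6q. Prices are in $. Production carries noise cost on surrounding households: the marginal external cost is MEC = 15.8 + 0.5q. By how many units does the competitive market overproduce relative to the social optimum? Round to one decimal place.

Market equilibrium (private): 10.2 + 0.6q = 52.3 - 1.3q → q_m = 22.1579.
Social marginal cost = private MC + MEC = 26.0 + 1.1q.
Set SMC = demand: 26.0 + 1.1q = 52.3 - 1.3q → q* = 10.9583.
Gap = |22.1579 − 10.9583| = 11.1996.

11.2 units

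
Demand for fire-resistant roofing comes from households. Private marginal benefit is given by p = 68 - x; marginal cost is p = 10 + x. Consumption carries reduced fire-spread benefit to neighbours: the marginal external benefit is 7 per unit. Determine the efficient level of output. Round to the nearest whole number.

x* = 33

Social marginal benefit = demand + MEB = 75 - x.
Set SMB = MC: 75 - x = 10 + x → x* = 32.5000.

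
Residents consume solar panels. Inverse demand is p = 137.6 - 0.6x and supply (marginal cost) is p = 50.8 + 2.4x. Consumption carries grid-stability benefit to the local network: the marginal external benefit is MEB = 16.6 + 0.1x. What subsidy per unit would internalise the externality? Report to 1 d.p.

subsidy = 20.2 per unit

Social marginal benefit = demand + MEB = 154.2 - 0.5x.
Set SMB = MC: 154.2 - 0.5x = 50.8 + 2.4x → x* = 35.6552.
The Pigouvian subsidy equals MEB at x*: 16.6 + 0.1×35.6552 = 20.1655.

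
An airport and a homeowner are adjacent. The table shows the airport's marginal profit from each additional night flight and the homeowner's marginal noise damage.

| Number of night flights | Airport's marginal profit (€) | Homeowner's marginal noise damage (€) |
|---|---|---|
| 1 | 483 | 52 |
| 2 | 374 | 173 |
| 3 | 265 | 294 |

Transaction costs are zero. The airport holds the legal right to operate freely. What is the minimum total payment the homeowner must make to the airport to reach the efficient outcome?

Left alone the airport would choose level 3 (marginal profit stays positive).
Efficient level: k* = 2 (marginal profit ≥ marginal noise damage through 2).
The homeowner must at least cover the airport's forgone profit from cutting 3→2: 265 = 265.

€265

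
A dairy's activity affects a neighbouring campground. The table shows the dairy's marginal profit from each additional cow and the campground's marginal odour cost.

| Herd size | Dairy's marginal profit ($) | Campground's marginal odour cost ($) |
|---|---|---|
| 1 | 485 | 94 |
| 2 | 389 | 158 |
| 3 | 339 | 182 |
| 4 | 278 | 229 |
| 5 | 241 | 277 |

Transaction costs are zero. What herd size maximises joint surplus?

4

Bargaining reaches the level where marginal profit last exceeds marginal odour cost.
That holds through level 4 (278 ≥ 229) but not at 5 (241 < 277).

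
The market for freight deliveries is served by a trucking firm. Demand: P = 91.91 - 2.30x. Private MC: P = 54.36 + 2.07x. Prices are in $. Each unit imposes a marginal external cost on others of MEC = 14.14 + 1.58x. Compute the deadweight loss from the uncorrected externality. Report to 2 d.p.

DWL = $64.55

Market equilibrium (private): 54.36 + 2.07x = 91.91 - 2.30x → x_m = 8.5927.
Social marginal cost = private MC + MEC = 68.50 + 3.65x.
Set SMC = demand: 68.50 + 3.65x = 91.91 - 2.30x → x* = 3.9345.
The welfare-loss triangle has base |x_m − x*| and height MEC(x_m) (the vertical gap between SMC and demand is zero at x* and MEC at x_m).
DWL = ½ × 4.6582 × 27.7164 = 64.5543.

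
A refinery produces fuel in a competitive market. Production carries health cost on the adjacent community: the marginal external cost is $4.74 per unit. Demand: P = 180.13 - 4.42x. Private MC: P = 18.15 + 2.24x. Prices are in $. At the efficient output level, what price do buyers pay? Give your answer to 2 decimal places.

P = $75.78

Social marginal cost = private MC + MEC = 22.89 + 2.24x.
Set SMC = demand: 22.89 + 2.24x = 180.13 - 4.42x → x* = 23.6096.
Consumer price on the demand curve at x*: 180.13 − 4.42×23.6096 = 75.7756.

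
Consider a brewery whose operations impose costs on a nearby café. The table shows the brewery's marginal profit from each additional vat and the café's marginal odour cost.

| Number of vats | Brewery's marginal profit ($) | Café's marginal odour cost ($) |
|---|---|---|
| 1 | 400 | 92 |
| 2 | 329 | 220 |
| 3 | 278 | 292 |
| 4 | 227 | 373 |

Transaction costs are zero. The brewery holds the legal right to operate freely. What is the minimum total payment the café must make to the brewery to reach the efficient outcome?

$505

Left alone the brewery would choose level 4 (marginal profit stays positive).
Efficient level: k* = 2 (marginal profit ≥ marginal odour cost through 2).
The café must at least cover the brewery's forgone profit from cutting 4→2: 278 + 227 = 505.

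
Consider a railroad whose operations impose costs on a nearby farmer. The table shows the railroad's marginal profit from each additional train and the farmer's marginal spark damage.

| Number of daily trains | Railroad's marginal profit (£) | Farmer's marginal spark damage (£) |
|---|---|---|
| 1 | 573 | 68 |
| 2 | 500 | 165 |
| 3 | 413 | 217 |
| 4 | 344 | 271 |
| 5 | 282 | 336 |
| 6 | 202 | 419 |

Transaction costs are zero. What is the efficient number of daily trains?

Bargaining reaches the level where marginal profit last exceeds marginal spark damage.
That holds through level 4 (344 ≥ 271) but not at 5 (282 < 336).

4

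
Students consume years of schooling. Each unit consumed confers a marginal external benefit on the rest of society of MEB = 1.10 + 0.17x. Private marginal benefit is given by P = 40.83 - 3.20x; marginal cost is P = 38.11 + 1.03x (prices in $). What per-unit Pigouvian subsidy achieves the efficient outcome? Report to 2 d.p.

Social marginal benefit = demand + MEB = 41.93 - 3.03x.
Set SMB = MC: 41.93 - 3.03x = 38.11 + 1.03x → x* = 0.9409.
The Pigouvian subsidy equals MEB at x*: 1.10 + 0.17×0.9409 = 1.2600.

subsidy = $1.26 per unit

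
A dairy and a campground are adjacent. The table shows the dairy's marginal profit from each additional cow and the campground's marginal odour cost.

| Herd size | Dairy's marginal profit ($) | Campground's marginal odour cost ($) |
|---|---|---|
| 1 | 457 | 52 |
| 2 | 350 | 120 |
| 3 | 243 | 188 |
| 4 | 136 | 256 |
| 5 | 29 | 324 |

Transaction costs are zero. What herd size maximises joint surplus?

3

Bargaining reaches the level where marginal profit last exceeds marginal odour cost.
That holds through level 3 (243 ≥ 188) but not at 4 (136 < 256).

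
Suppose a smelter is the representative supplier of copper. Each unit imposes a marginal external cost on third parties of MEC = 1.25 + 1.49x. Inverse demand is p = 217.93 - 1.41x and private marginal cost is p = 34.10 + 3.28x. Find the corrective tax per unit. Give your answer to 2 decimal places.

tax = 45.27 per unit

Social marginal cost = private MC + MEC = 35.35 + 4.77x.
Set SMC = demand: 35.35 + 4.77x = 217.93 - 1.41x → x* = 29.5437.
The Pigouvian tax equals MEC at x*: 1.25 + 1.49×29.5437 = 45.2701.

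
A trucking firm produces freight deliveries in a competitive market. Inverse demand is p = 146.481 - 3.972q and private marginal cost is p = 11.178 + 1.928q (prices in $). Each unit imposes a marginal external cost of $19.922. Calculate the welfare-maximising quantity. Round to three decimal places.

q* = 19.556

Social marginal cost = private MC + MEC = 31.100 + 1.928q.
Set SMC = demand: 31.100 + 1.928q = 146.481 - 3.972q → q* = 19.5561.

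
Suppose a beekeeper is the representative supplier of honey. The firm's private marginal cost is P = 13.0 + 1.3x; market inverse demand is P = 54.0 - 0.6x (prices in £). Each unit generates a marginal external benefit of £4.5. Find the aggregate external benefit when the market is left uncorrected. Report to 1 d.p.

£97.1

Market equilibrium (private): 13.0 + 1.3x = 54.0 - 0.6x → x_m = 21.5789.
Total external benefit = MEB × x_m = 4.5 × 21.5789 = 97.1051.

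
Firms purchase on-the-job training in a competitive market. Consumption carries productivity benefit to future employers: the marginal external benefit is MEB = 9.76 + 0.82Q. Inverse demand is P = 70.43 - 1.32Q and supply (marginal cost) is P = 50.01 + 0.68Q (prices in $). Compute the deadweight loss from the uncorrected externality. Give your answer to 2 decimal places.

Market equilibrium (private): 50.01 + 0.68Q = 70.43 - 1.32Q → Q_m = 10.2100.
Social marginal benefit = demand + MEB = 80.19 - 0.50Q.
Set SMB = MC: 80.19 - 0.50Q = 50.01 + 0.68Q → Q* = 25.5763.
Height of the DWL triangle at Q_m is SMB(Q_m) − MC(Q_m) = MEB(Q_m) = 18.1322.
DWL = ½ × 15.3663 × 18.1322 = 139.3124.

DWL = $139.31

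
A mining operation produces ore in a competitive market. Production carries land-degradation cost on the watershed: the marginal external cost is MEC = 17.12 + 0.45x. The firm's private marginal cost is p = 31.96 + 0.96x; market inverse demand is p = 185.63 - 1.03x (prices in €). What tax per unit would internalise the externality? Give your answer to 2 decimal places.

tax = €42.30 per unit

Social marginal cost = private MC + MEC = 49.08 + 1.41x.
Set SMC = demand: 49.08 + 1.41x = 185.63 - 1.03x → x* = 55.9631.
The Pigouvian tax equals MEC at x*: 17.12 + 0.45×55.9631 = 42.3034.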